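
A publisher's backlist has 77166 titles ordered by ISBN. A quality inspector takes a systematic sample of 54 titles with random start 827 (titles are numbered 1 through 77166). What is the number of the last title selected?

76564

k = 77166/54 = 1429
54th selection = r + (54−1)·k = 827 + 53×1429 = 827 + 75737 = 76564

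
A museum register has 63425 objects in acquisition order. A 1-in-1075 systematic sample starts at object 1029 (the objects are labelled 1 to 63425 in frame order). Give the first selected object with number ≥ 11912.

12854

k = 1075
Steps past start: ⌈(11912 − 1029)/1075⌉ = ⌈10883/1075⌉ = 11
Selected object: 1029 + 11×1075 = 12854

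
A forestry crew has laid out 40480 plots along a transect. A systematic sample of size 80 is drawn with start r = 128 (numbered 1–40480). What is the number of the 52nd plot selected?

k = 40480/80 = 506
52nd selection = r + (52−1)·k = 128 + 51×506 = 128 + 25806 = 25934

25934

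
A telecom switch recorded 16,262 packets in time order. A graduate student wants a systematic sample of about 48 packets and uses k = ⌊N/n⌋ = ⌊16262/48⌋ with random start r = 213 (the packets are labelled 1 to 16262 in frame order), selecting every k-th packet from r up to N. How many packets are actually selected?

48

k = ⌊16262/48⌋ = 338
Achieved size = ⌊(16262 − 213)/338⌋ + 1 = ⌊16049/338⌋ + 1 = 47 + 1 = 48
(last selection: 213 + 47×338 = 16099 ≤ 16262; next would be 16437 > 16262)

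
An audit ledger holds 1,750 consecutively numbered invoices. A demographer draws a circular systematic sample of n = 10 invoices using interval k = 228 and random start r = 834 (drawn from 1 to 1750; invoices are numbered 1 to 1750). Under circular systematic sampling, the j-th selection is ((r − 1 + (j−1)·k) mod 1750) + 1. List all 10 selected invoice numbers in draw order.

Selection 1: 834
Selection 2: 834 + 228 = 1062
Selection 3: 1062 + 228 = 1290
Selection 4: 1290 + 228 = 1518
Selection 5: 1518 + 228 = 1746
Selection 6: 1746 + 228 = 1974 → 1974 − 1750 = 224
Selection 7: 224 + 228 = 452
Selection 8: 452 + 228 = 680
Selection 9: 680 + 228 = 908
Selection 10: 908 + 228 = 1136

834, 1062, 1290, 1518, 1746, 224, 452, 680, 908, 1136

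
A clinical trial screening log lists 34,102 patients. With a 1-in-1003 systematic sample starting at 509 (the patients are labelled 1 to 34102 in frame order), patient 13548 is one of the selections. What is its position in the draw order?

k = 1003
position = (13548 − 509)/1003 + 1 = 13039/1003 + 1 = 13 + 1 = 14

14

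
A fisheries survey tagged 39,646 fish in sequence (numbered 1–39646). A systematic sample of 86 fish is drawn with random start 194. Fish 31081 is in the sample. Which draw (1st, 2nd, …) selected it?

68

k = 39646/86 = 461
position = (31081 − 194)/461 + 1 = 30887/461 + 1 = 67 + 1 = 68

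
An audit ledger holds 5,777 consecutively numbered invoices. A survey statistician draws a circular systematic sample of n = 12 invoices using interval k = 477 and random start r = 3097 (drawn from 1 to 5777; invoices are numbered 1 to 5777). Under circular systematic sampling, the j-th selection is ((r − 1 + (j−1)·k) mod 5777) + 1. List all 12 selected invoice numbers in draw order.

Selection 1: 3097
Selection 2: 3097 + 477 = 3574
Selection 3: 3574 + 477 = 4051
Selection 4: 4051 + 477 = 4528
Selection 5: 4528 + 477 = 5005
Selection 6: 5005 + 477 = 5482
Selection 7: 5482 + 477 = 5959 → 5959 − 5777 = 182
Selection 8: 182 + 477 = 659
Selection 9: 659 + 477 = 1136
Selection 10: 1136 + 477 = 1613
Selection 11: 1613 + 477 = 2090
Selection 12: 2090 + 477 = 2567

3097, 3574, 4051, 4528, 5005, 5482, 182, 659, 1136, 1613, 2090, 2567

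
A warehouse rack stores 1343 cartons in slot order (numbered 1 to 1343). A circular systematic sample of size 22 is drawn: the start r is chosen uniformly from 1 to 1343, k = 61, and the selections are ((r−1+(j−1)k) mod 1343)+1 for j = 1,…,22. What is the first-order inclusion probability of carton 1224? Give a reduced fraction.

22/1343

For each position j, as r ranges over 1…1343 the j-th selection hits every carton exactly once, so carton 1224 is selected for exactly 22 of the 1343 starts.
Inclusion probability = 22/1343.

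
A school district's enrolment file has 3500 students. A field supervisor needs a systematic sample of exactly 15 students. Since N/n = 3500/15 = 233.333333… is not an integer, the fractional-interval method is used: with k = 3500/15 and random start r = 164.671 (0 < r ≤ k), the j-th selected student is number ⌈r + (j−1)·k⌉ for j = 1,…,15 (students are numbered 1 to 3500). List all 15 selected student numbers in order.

j=1: r + 0k = 164.671 → ⌈·⌉ = 165
j=2: r + 1k = 398.004333… → ⌈·⌉ = 399
j=3: r + 2k = 631.337666… → ⌈·⌉ = 632
j=4: r + 3k = 864.671 → ⌈·⌉ = 865
j=5: r + 4k = 1098.004333… → ⌈·⌉ = 1099
j=6: r + 5k = 1331.337666… → ⌈·⌉ = 1332
j=7: r + 6k = 1564.671 → ⌈·⌉ = 1565
j=8: r + 7k = 1798.004333… → ⌈·⌉ = 1799
j=9: r + 8k = 2031.337666… → ⌈·⌉ = 2032
j=10: r + 9k = 2264.671 → ⌈·⌉ = 2265
j=11: r + 10k = 2498.004333… → ⌈·⌉ = 2499
j=12: r + 11k = 2731.337666… → ⌈·⌉ = 2732
j=13: r + 12k = 2964.671 → ⌈·⌉ = 2965
j=14: r + 13k = 3198.004333… → ⌈·⌉ = 3199
j=15: r + 14k = 3431.337666… → ⌈·⌉ = 3432

165, 399, 632, 865, 1099, 1332, 1565, 1799, 2032, 2265, 2499, 2732, 2965, 3199, 3432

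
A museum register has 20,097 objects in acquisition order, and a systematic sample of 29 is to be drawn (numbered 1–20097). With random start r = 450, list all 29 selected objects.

450, 1143, 1836, 2529, 3222, 3915, 4608, 5301, 5994, 6687, 7380, 8073, 8766, 9459, 10152, 10845, 11538, 12231, 12924, 13617, 14310, 15003, 15696, 16389, 17082, 17775, 18468, 19161, 19854

k = N/n = 20097/29 = 693
object 1: 450
object 2: 450 + 693 = 1143
object 3: 1143 + 693 = 1836
object 4: 1836 + 693 = 2529
object 5: 2529 + 693 = 3222
object 6: 3222 + 693 = 3915
object 7: 3915 + 693 = 4608
object 8: 4608 + 693 = 5301
object 9: 5301 + 693 = 5994
object 10: 5994 + 693 = 6687
object 11: 6687 + 693 = 7380
object 12: 7380 + 693 = 8073
object 13: 8073 + 693 = 8766
object 14: 8766 + 693 = 9459
object 15: 9459 + 693 = 10152
object 16: 10152 + 693 = 10845
object 17: 10845 + 693 = 11538
object 18: 11538 + 693 = 12231
object 19: 12231 + 693 = 12924
object 20: 12924 + 693 = 13617
object 21: 13617 + 693 = 14310
object 22: 14310 + 693 = 15003
object 23: 15003 + 693 = 15696
object 24: 15696 + 693 = 16389
object 25: 16389 + 693 = 17082
object 26: 17082 + 693 = 17775
object 27: 17775 + 693 = 18468
object 28: 18468 + 693 = 19161
object 29: 19161 + 693 = 19854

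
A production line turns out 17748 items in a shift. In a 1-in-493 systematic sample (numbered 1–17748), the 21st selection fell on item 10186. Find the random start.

326

k = 493
r = 10186 − (21−1)×493 = 10186 − 9860 = 326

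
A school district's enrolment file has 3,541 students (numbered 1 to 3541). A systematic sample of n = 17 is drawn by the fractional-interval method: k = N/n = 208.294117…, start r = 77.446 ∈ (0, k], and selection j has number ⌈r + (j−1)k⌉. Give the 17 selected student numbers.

j=1: r + 0k = 77.446 → ⌈·⌉ = 78
j=2: r + 1k = 285.740117… → ⌈·⌉ = 286
j=3: r + 2k = 494.034235… → ⌈·⌉ = 495
j=4: r + 3k = 702.328352… → ⌈·⌉ = 703
j=5: r + 4k = 910.622470… → ⌈·⌉ = 911
j=6: r + 5k = 1118.916588… → ⌈·⌉ = 1119
j=7: r + 6k = 1327.210705… → ⌈·⌉ = 1328
j=8: r + 7k = 1535.504823… → ⌈·⌉ = 1536
j=9: r + 8k = 1743.798941… → ⌈·⌉ = 1744
j=10: r + 9k = 1952.093058… → ⌈·⌉ = 1953
j=11: r + 10k = 2160.387176… → ⌈·⌉ = 2161
j=12: r + 11k = 2368.681294… → ⌈·⌉ = 2369
j=13: r + 12k = 2576.975411… → ⌈·⌉ = 2577
j=14: r + 13k = 2785.269529… → ⌈·⌉ = 2786
j=15: r + 14k = 2993.563647… → ⌈·⌉ = 2994
j=16: r + 15k = 3201.857764… → ⌈·⌉ = 3202
j=17: r + 16k = 3410.151882… → ⌈·⌉ = 3411

78, 286, 495, 703, 911, 1119, 1328, 1536, 1744, 1953, 2161, 2369, 2577, 2786, 2994, 3202, 3411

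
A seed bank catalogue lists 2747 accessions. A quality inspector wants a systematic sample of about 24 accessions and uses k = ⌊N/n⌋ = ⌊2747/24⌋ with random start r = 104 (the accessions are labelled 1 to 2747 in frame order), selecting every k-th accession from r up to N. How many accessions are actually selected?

24

k = ⌊2747/24⌋ = 114
Achieved size = ⌊(2747 − 104)/114⌋ + 1 = ⌊2643/114⌋ + 1 = 23 + 1 = 24
(last selection: 104 + 23×114 = 2726 ≤ 2747; next would be 2840 > 2747)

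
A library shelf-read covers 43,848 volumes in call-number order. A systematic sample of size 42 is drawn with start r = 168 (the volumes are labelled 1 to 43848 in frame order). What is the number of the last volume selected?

k = 43848/42 = 1044
42nd selection = r + (42−1)·k = 168 + 41×1044 = 168 + 42804 = 42972

42972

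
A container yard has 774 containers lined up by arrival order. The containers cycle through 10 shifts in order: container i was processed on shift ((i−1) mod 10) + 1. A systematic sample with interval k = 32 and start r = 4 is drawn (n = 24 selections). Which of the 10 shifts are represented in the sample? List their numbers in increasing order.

Consecutive selections differ by k = 32, so their shift numbers differ by 32 mod 10 = 2.
gcd(32, 10) = 2, so the sample visits 10/2 = 5 distinct residues mod 10.
Start 4 is shift 4; the shifts hit are 2, 4, 6, 8, 10.

2, 4, 6, 8, 10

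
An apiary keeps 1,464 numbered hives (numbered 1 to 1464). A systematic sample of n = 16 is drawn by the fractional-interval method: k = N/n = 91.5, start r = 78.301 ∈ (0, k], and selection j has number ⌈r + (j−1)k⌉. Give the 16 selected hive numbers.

j=1: r + 0k = 78.301 → ⌈·⌉ = 79
j=2: r + 1k = 169.801 → ⌈·⌉ = 170
j=3: r + 2k = 261.301 → ⌈·⌉ = 262
j=4: r + 3k = 352.801 → ⌈·⌉ = 353
j=5: r + 4k = 444.301 → ⌈·⌉ = 445
j=6: r + 5k = 535.801 → ⌈·⌉ = 536
j=7: r + 6k = 627.301 → ⌈·⌉ = 628
j=8: r + 7k = 718.801 → ⌈·⌉ = 719
j=9: r + 8k = 810.301 → ⌈·⌉ = 811
j=10: r + 9k = 901.801 → ⌈·⌉ = 902
j=11: r + 10k = 993.301 → ⌈·⌉ = 994
j=12: r + 11k = 1084.801 → ⌈·⌉ = 1085
j=13: r + 12k = 1176.301 → ⌈·⌉ = 1177
j=14: r + 13k = 1267.801 → ⌈·⌉ = 1268
j=15: r + 14k = 1359.301 → ⌈·⌉ = 1360
j=16: r + 15k = 1450.801 → ⌈·⌉ = 1451

79, 170, 262, 353, 445, 536, 628, 719, 811, 902, 994, 1085, 1177, 1268, 1360, 1451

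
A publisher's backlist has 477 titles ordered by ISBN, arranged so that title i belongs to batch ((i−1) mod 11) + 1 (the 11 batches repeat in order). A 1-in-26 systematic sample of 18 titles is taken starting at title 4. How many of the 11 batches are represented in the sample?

Consecutive selections differ by k = 26, so their batch numbers differ by 26 mod 11 = 4.
gcd(26, 11) = 1, so the sample visits 11/1 = 11 distinct residues mod 11.
Start 4 is batch 4; the batches hit are 1, 2, 3, 4, 5, 6, 7, 8, 9, 10, 11.

11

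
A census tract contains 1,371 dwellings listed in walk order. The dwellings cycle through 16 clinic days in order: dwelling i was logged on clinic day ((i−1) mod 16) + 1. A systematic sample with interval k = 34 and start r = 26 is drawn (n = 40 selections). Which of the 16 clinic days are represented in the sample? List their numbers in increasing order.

2, 4, 6, 8, 10, 12, 14, 16

Consecutive selections differ by k = 34, so their clinic day numbers differ by 34 mod 16 = 2.
gcd(34, 16) = 2, so the sample visits 16/2 = 8 distinct residues mod 16.
Start 26 is clinic day 10; the clinic days hit are 2, 4, 6, 8, 10, 12, 14, 16.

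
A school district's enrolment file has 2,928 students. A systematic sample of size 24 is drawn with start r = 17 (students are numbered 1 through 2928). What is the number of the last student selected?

2823

k = 2928/24 = 122
24th selection = r + (24−1)·k = 17 + 23×122 = 17 + 2806 = 2823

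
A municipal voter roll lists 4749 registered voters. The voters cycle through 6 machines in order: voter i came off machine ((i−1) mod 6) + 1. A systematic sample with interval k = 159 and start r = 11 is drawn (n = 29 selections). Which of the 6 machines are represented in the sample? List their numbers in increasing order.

Consecutive selections differ by k = 159, so their machine numbers differ by 159 mod 6 = 3.
gcd(159, 6) = 3, so the sample visits 6/3 = 2 distinct residues mod 6.
Start 11 is machine 5; the machines hit are 2, 5.

2, 5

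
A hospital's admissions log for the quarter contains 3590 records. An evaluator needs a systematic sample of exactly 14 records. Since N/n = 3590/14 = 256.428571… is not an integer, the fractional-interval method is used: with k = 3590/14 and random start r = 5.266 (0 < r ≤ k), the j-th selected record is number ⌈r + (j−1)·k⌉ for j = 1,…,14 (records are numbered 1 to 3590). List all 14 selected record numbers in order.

j=1: r + 0k = 5.266 → ⌈·⌉ = 6
j=2: r + 1k = 261.694571… → ⌈·⌉ = 262
j=3: r + 2k = 518.123142… → ⌈·⌉ = 519
j=4: r + 3k = 774.551714… → ⌈·⌉ = 775
j=5: r + 4k = 1030.980285… → ⌈·⌉ = 1031
j=6: r + 5k = 1287.408857… → ⌈·⌉ = 1288
j=7: r + 6k = 1543.837428… → ⌈·⌉ = 1544
j=8: r + 7k = 1800.266 → ⌈·⌉ = 1801
j=9: r + 8k = 2056.694571… → ⌈·⌉ = 2057
j=10: r + 9k = 2313.123142… → ⌈·⌉ = 2314
j=11: r + 10k = 2569.551714… → ⌈·⌉ = 2570
j=12: r + 11k = 2825.980285… → ⌈·⌉ = 2826
j=13: r + 12k = 3082.408857… → ⌈·⌉ = 3083
j=14: r + 13k = 3338.837428… → ⌈·⌉ = 3339

6, 262, 519, 775, 1031, 1288, 1544, 1801, 2057, 2314, 2570, 2826, 3083, 3339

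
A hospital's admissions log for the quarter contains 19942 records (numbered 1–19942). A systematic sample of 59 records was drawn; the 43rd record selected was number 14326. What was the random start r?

130

k = 19942/59 = 338
r = 14326 − (43−1)×338 = 14326 − 14196 = 130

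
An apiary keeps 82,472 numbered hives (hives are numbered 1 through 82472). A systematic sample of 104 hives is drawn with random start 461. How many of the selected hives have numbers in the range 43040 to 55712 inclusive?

k = 82472/104 = 793
First selection ≥ 43040: 461 + ⌈(43040−461)/793⌉·793 = 461 + 54×793 = 43283
Last selection ≤ 55712: 461 + ⌊(55712−461)/793⌋·793 = 461 + 69×793 = 55178
Count = 69 − 54 + 1 = 16

16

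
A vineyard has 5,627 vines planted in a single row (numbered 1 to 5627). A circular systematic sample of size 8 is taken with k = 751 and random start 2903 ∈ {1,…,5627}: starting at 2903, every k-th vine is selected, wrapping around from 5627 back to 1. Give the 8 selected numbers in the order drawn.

2903, 3654, 4405, 5156, 280, 1031, 1782, 2533

Selection 1: 2903
Selection 2: 2903 + 751 = 3654
Selection 3: 3654 + 751 = 4405
Selection 4: 4405 + 751 = 5156
Selection 5: 5156 + 751 = 5907 → 5907 − 5627 = 280
Selection 6: 280 + 751 = 1031
Selection 7: 1031 + 751 = 1782
Selection 8: 1782 + 751 = 2533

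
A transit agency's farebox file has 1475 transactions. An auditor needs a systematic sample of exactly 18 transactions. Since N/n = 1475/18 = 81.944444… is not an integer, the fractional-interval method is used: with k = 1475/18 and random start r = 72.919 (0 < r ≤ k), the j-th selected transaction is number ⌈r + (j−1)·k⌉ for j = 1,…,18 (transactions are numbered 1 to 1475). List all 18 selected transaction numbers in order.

j=1: r + 0k = 72.919 → ⌈·⌉ = 73
j=2: r + 1k = 154.863444… → ⌈·⌉ = 155
j=3: r + 2k = 236.807888… → ⌈·⌉ = 237
j=4: r + 3k = 318.752333… → ⌈·⌉ = 319
j=5: r + 4k = 400.696777… → ⌈·⌉ = 401
j=6: r + 5k = 482.641222… → ⌈·⌉ = 483
j=7: r + 6k = 564.585666… → ⌈·⌉ = 565
j=8: r + 7k = 646.530111… → ⌈·⌉ = 647
j=9: r + 8k = 728.474555… → ⌈·⌉ = 729
j=10: r + 9k = 810.419 → ⌈·⌉ = 811
j=11: r + 10k = 892.363444… → ⌈·⌉ = 893
j=12: r + 11k = 974.307888… → ⌈·⌉ = 975
j=13: r + 12k = 1056.252333… → ⌈·⌉ = 1057
j=14: r + 13k = 1138.196777… → ⌈·⌉ = 1139
j=15: r + 14k = 1220.141222… → ⌈·⌉ = 1221
j=16: r + 15k = 1302.085666… → ⌈·⌉ = 1303
j=17: r + 16k = 1384.030111… → ⌈·⌉ = 1385
j=18: r + 17k = 1465.974555… → ⌈·⌉ = 1466

73, 155, 237, 319, 401, 483, 565, 647, 729, 811, 893, 975, 1057, 1139, 1221, 1303, 1385, 1466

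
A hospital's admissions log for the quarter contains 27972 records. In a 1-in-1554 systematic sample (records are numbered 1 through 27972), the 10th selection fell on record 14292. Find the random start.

k = 1554
r = 14292 − (10−1)×1554 = 14292 − 13986 = 306

306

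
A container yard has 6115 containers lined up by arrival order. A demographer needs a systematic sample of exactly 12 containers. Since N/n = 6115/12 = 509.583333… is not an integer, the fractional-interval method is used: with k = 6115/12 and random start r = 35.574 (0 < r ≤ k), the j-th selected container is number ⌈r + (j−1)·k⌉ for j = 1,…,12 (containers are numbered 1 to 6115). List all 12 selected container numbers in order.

j=1: r + 0k = 35.574 → ⌈·⌉ = 36
j=2: r + 1k = 545.157333… → ⌈·⌉ = 546
j=3: r + 2k = 1054.740666… → ⌈·⌉ = 1055
j=4: r + 3k = 1564.324 → ⌈·⌉ = 1565
j=5: r + 4k = 2073.907333… → ⌈·⌉ = 2074
j=6: r + 5k = 2583.490666… → ⌈·⌉ = 2584
j=7: r + 6k = 3093.074 → ⌈·⌉ = 3094
j=8: r + 7k = 3602.657333… → ⌈·⌉ = 3603
j=9: r + 8k = 4112.240666… → ⌈·⌉ = 4113
j=10: r + 9k = 4621.824 → ⌈·⌉ = 4622
j=11: r + 10k = 5131.407333… → ⌈·⌉ = 5132
j=12: r + 11k = 5640.990666… → ⌈·⌉ = 5641

36, 546, 1055, 1565, 2074, 2584, 3094, 3603, 4113, 4622, 5132, 5641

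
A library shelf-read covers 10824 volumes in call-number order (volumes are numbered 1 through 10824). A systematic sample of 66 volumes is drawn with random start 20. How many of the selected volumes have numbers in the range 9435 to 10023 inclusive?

3

k = 10824/66 = 164
First selection ≥ 9435: 20 + ⌈(9435−20)/164⌉·164 = 20 + 58×164 = 9532
Last selection ≤ 10023: 20 + ⌊(10023−20)/164⌋·164 = 20 + 60×164 = 9860
Count = 60 − 58 + 1 = 3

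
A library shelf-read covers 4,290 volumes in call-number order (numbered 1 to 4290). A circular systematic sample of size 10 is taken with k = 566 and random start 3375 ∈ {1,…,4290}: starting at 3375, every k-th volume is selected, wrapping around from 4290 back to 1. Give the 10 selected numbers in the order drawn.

3375, 3941, 217, 783, 1349, 1915, 2481, 3047, 3613, 4179

Selection 1: 3375
Selection 2: 3375 + 566 = 3941
Selection 3: 3941 + 566 = 4507 → 4507 − 4290 = 217
Selection 4: 217 + 566 = 783
Selection 5: 783 + 566 = 1349
Selection 6: 1349 + 566 = 1915
Selection 7: 1915 + 566 = 2481
Selection 8: 2481 + 566 = 3047
Selection 9: 3047 + 566 = 3613
Selection 10: 3613 + 566 = 4179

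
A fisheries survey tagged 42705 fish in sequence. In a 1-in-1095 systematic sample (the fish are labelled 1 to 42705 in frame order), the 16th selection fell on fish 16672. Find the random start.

247

k = 1095
r = 16672 − (16−1)×1095 = 16672 − 16425 = 247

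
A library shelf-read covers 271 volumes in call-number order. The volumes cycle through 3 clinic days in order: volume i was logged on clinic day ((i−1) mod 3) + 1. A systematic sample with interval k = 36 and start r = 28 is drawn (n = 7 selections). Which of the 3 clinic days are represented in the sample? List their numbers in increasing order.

Consecutive selections differ by k = 36, so their clinic day numbers differ by 36 mod 3 = 0.
gcd(36, 3) = 3, so the sample visits 3/3 = 1 distinct residues mod 3.
Start 28 is clinic day 1; the clinic days hit are 1.

1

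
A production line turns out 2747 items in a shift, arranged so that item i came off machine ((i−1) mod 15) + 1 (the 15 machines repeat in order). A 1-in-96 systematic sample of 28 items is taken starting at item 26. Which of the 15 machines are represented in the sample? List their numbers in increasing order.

Consecutive selections differ by k = 96, so their machine numbers differ by 96 mod 15 = 6.
gcd(96, 15) = 3, so the sample visits 15/3 = 5 distinct residues mod 15.
Start 26 is machine 11; the machines hit are 2, 5, 8, 11, 14.

2, 5, 8, 11, 14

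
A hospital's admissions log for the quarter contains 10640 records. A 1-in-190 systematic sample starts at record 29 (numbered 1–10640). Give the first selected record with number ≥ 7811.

7819

k = 190
Steps past start: ⌈(7811 − 29)/190⌉ = ⌈7782/190⌉ = 41
Selected record: 29 + 41×190 = 7819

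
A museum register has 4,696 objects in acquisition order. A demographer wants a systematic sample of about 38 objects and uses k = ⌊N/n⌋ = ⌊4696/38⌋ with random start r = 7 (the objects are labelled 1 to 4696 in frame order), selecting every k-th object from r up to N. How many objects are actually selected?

k = ⌊4696/38⌋ = 123
Achieved size = ⌊(4696 − 7)/123⌋ + 1 = ⌊4689/123⌋ + 1 = 38 + 1 = 39
(last selection: 7 + 38×123 = 4681 ≤ 4696; next would be 4804 > 4696)

39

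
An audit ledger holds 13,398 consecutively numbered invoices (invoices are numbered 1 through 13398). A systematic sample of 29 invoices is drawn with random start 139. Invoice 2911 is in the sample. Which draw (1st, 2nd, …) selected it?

7

k = 13398/29 = 462
position = (2911 − 139)/462 + 1 = 2772/462 + 1 = 6 + 1 = 7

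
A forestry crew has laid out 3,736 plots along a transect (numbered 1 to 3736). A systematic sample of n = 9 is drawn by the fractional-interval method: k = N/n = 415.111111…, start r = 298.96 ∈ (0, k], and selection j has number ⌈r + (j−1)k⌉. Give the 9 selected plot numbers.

299, 715, 1130, 1545, 1960, 2375, 2790, 3205, 3620

j=1: r + 0k = 298.96 → ⌈·⌉ = 299
j=2: r + 1k = 714.071111… → ⌈·⌉ = 715
j=3: r + 2k = 1129.182222… → ⌈·⌉ = 1130
j=4: r + 3k = 1544.293333… → ⌈·⌉ = 1545
j=5: r + 4k = 1959.404444… → ⌈·⌉ = 1960
j=6: r + 5k = 2374.515555… → ⌈·⌉ = 2375
j=7: r + 6k = 2789.626666… → ⌈·⌉ = 2790
j=8: r + 7k = 3204.737777… → ⌈·⌉ = 3205
j=9: r + 8k = 3619.848888… → ⌈·⌉ = 3620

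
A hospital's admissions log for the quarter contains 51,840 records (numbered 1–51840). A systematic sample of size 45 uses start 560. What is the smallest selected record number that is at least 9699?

9776

k = 51840/45 = 1152
Steps past start: ⌈(9699 − 560)/1152⌉ = ⌈9139/1152⌉ = 8
Selected record: 560 + 8×1152 = 9776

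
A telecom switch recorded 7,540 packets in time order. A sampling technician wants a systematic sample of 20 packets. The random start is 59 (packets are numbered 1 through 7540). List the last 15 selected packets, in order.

1944, 2321, 2698, 3075, 3452, 3829, 4206, 4583, 4960, 5337, 5714, 6091, 6468, 6845, 7222

k = N/n = 7540/20 = 377
6th selection = 59 + 5×377 = 1944
7th: 1944 + 377 = 2321
8th: 2321 + 377 = 2698
9th: 2698 + 377 = 3075
10th: 3075 + 377 = 3452
11th: 3452 + 377 = 3829
12th: 3829 + 377 = 4206
13th: 4206 + 377 = 4583
14th: 4583 + 377 = 4960
15th: 4960 + 377 = 5337
16th: 5337 + 377 = 5714
17th: 5714 + 377 = 6091
18th: 6091 + 377 = 6468
19th: 6468 + 377 = 6845
20th: 6845 + 377 = 7222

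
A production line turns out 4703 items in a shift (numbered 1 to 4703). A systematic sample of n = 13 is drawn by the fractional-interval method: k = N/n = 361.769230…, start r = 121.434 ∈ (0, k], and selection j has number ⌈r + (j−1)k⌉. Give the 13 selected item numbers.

122, 484, 845, 1207, 1569, 1931, 2293, 2654, 3016, 3378, 3740, 4101, 4463

j=1: r + 0k = 121.434 → ⌈·⌉ = 122
j=2: r + 1k = 483.203230… → ⌈·⌉ = 484
j=3: r + 2k = 844.972461… → ⌈·⌉ = 845
j=4: r + 3k = 1206.741692… → ⌈·⌉ = 1207
j=5: r + 4k = 1568.510923… → ⌈·⌉ = 1569
j=6: r + 5k = 1930.280153… → ⌈·⌉ = 1931
j=7: r + 6k = 2292.049384… → ⌈·⌉ = 2293
j=8: r + 7k = 2653.818615… → ⌈·⌉ = 2654
j=9: r + 8k = 3015.587846… → ⌈·⌉ = 3016
j=10: r + 9k = 3377.357076… → ⌈·⌉ = 3378
j=11: r + 10k = 3739.126307… → ⌈·⌉ = 3740
j=12: r + 11k = 4100.895538… → ⌈·⌉ = 4101
j=13: r + 12k = 4462.664769… → ⌈·⌉ = 4463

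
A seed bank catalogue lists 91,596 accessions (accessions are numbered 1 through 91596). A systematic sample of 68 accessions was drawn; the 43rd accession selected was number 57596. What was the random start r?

k = 91596/68 = 1347
r = 57596 − (43−1)×1347 = 57596 − 56574 = 1022

1022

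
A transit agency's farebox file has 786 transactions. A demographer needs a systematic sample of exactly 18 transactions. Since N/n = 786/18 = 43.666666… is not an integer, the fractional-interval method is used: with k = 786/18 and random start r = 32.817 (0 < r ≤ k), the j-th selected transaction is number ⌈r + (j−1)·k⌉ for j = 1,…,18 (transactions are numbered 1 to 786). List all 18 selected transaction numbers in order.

j=1: r + 0k = 32.817 → ⌈·⌉ = 33
j=2: r + 1k = 76.483666… → ⌈·⌉ = 77
j=3: r + 2k = 120.150333… → ⌈·⌉ = 121
j=4: r + 3k = 163.817 → ⌈·⌉ = 164
j=5: r + 4k = 207.483666… → ⌈·⌉ = 208
j=6: r + 5k = 251.150333… → ⌈·⌉ = 252
j=7: r + 6k = 294.817 → ⌈·⌉ = 295
j=8: r + 7k = 338.483666… → ⌈·⌉ = 339
j=9: r + 8k = 382.150333… → ⌈·⌉ = 383
j=10: r + 9k = 425.817 → ⌈·⌉ = 426
j=11: r + 10k = 469.483666… → ⌈·⌉ = 470
j=12: r + 11k = 513.150333… → ⌈·⌉ = 514
j=13: r + 12k = 556.817 → ⌈·⌉ = 557
j=14: r + 13k = 600.483666… → ⌈·⌉ = 601
j=15: r + 14k = 644.150333… → ⌈·⌉ = 645
j=16: r + 15k = 687.817 → ⌈·⌉ = 688
j=17: r + 16k = 731.483666… → ⌈·⌉ = 732
j=18: r + 17k = 775.150333… → ⌈·⌉ = 776

33, 77, 121, 164, 208, 252, 295, 339, 383, 426, 470, 514, 557, 601, 645, 688, 732, 776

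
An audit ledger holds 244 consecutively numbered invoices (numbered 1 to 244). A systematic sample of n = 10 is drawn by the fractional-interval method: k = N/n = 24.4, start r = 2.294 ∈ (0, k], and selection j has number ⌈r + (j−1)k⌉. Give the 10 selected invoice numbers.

j=1: r + 0k = 2.294 → ⌈·⌉ = 3
j=2: r + 1k = 26.694 → ⌈·⌉ = 27
j=3: r + 2k = 51.094 → ⌈·⌉ = 52
j=4: r + 3k = 75.494 → ⌈·⌉ = 76
j=5: r + 4k = 99.894 → ⌈·⌉ = 100
j=6: r + 5k = 124.294 → ⌈·⌉ = 125
j=7: r + 6k = 148.694 → ⌈·⌉ = 149
j=8: r + 7k = 173.094 → ⌈·⌉ = 174
j=9: r + 8k = 197.494 → ⌈·⌉ = 198
j=10: r + 9k = 221.894 → ⌈·⌉ = 222

3, 27, 52, 76, 100, 125, 149, 174, 198, 222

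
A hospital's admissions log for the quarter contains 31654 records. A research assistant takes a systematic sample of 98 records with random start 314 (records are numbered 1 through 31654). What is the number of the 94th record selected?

k = 31654/98 = 323
94th selection = r + (94−1)·k = 314 + 93×323 = 314 + 30039 = 30353

30353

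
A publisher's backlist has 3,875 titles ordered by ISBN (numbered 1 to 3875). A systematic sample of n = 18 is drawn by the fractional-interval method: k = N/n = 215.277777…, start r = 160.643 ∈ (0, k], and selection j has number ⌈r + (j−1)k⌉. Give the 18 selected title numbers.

161, 376, 592, 807, 1022, 1238, 1453, 1668, 1883, 2099, 2314, 2529, 2744, 2960, 3175, 3390, 3606, 3821

j=1: r + 0k = 160.643 → ⌈·⌉ = 161
j=2: r + 1k = 375.920777… → ⌈·⌉ = 376
j=3: r + 2k = 591.198555… → ⌈·⌉ = 592
j=4: r + 3k = 806.476333… → ⌈·⌉ = 807
j=5: r + 4k = 1021.754111… → ⌈·⌉ = 1022
j=6: r + 5k = 1237.031888… → ⌈·⌉ = 1238
j=7: r + 6k = 1452.309666… → ⌈·⌉ = 1453
j=8: r + 7k = 1667.587444… → ⌈·⌉ = 1668
j=9: r + 8k = 1882.865222… → ⌈·⌉ = 1883
j=10: r + 9k = 2098.143 → ⌈·⌉ = 2099
j=11: r + 10k = 2313.420777… → ⌈·⌉ = 2314
j=12: r + 11k = 2528.698555… → ⌈·⌉ = 2529
j=13: r + 12k = 2743.976333… → ⌈·⌉ = 2744
j=14: r + 13k = 2959.254111… → ⌈·⌉ = 2960
j=15: r + 14k = 3174.531888… → ⌈·⌉ = 3175
j=16: r + 15k = 3389.809666… → ⌈·⌉ = 3390
j=17: r + 16k = 3605.087444… → ⌈·⌉ = 3606
j=18: r + 17k = 3820.365222… → ⌈·⌉ = 3821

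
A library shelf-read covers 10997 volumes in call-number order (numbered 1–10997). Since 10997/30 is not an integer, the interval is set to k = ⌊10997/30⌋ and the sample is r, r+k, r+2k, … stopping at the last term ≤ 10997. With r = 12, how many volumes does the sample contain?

k = ⌊10997/30⌋ = 366
Achieved size = ⌊(10997 − 12)/366⌋ + 1 = ⌊10985/366⌋ + 1 = 30 + 1 = 31
(last selection: 12 + 30×366 = 10992 ≤ 10997; next would be 11358 > 10997)

31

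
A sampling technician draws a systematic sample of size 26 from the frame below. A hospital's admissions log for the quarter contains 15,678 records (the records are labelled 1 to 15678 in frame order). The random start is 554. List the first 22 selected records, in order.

k = N/n = 15678/26 = 603
record 1: 554
record 2: 554 + 603 = 1157
record 3: 1157 + 603 = 1760
record 4: 1760 + 603 = 2363
record 5: 2363 + 603 = 2966
record 6: 2966 + 603 = 3569
record 7: 3569 + 603 = 4172
record 8: 4172 + 603 = 4775
record 9: 4775 + 603 = 5378
record 10: 5378 + 603 = 5981
record 11: 5981 + 603 = 6584
record 12: 6584 + 603 = 7187
record 13: 7187 + 603 = 7790
record 14: 7790 + 603 = 8393
record 15: 8393 + 603 = 8996
record 16: 8996 + 603 = 9599
record 17: 9599 + 603 = 10202
record 18: 10202 + 603 = 10805
record 19: 10805 + 603 = 11408
record 20: 11408 + 603 = 12011
record 21: 12011 + 603 = 12614
record 22: 12614 + 603 = 13217

554, 1157, 1760, 2363, 2966, 3569, 4172, 4775, 5378, 5981, 6584, 7187, 7790, 8393, 8996, 9599, 10202, 10805, 11408, 12011, 12614, 13217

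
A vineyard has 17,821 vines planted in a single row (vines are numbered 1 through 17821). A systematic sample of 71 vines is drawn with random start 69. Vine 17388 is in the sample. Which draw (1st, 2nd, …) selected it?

70

k = 17821/71 = 251
position = (17388 − 69)/251 + 1 = 17319/251 + 1 = 69 + 1 = 70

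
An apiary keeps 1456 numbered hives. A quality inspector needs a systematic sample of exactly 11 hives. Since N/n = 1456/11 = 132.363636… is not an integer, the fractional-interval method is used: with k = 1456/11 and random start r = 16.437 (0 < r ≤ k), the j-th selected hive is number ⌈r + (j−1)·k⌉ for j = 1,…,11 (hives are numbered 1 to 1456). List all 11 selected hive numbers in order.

17, 149, 282, 414, 546, 679, 811, 943, 1076, 1208, 1341

j=1: r + 0k = 16.437 → ⌈·⌉ = 17
j=2: r + 1k = 148.800636… → ⌈·⌉ = 149
j=3: r + 2k = 281.164272… → ⌈·⌉ = 282
j=4: r + 3k = 413.527909… → ⌈·⌉ = 414
j=5: r + 4k = 545.891545… → ⌈·⌉ = 546
j=6: r + 5k = 678.255181… → ⌈·⌉ = 679
j=7: r + 6k = 810.618818… → ⌈·⌉ = 811
j=8: r + 7k = 942.982454… → ⌈·⌉ = 943
j=9: r + 8k = 1075.346090… → ⌈·⌉ = 1076
j=10: r + 9k = 1207.709727… → ⌈·⌉ = 1208
j=11: r + 10k = 1340.073363… → ⌈·⌉ = 1341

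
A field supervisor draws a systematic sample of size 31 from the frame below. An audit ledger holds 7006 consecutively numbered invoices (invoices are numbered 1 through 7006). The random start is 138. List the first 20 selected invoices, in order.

138, 364, 590, 816, 1042, 1268, 1494, 1720, 1946, 2172, 2398, 2624, 2850, 3076, 3302, 3528, 3754, 3980, 4206, 4432

k = N/n = 7006/31 = 226
invoice 1: 138
invoice 2: 138 + 226 = 364
invoice 3: 364 + 226 = 590
invoice 4: 590 + 226 = 816
invoice 5: 816 + 226 = 1042
invoice 6: 1042 + 226 = 1268
invoice 7: 1268 + 226 = 1494
invoice 8: 1494 + 226 = 1720
invoice 9: 1720 + 226 = 1946
invoice 10: 1946 + 226 = 2172
invoice 11: 2172 + 226 = 2398
invoice 12: 2398 + 226 = 2624
invoice 13: 2624 + 226 = 2850
invoice 14: 2850 + 226 = 3076
invoice 15: 3076 + 226 = 3302
invoice 16: 3302 + 226 = 3528
invoice 17: 3528 + 226 = 3754
invoice 18: 3754 + 226 = 3980
invoice 19: 3980 + 226 = 4206
invoice 20: 4206 + 226 = 4432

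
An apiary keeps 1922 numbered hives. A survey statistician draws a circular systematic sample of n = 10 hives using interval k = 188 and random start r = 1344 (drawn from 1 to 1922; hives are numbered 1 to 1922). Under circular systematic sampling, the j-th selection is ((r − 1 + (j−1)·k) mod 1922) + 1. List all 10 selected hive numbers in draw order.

Selection 1: 1344
Selection 2: 1344 + 188 = 1532
Selection 3: 1532 + 188 = 1720
Selection 4: 1720 + 188 = 1908
Selection 5: 1908 + 188 = 2096 → 2096 − 1922 = 174
Selection 6: 174 + 188 = 362
Selection 7: 362 + 188 = 550
Selection 8: 550 + 188 = 738
Selection 9: 738 + 188 = 926
Selection 10: 926 + 188 = 1114

1344, 1532, 1720, 1908, 174, 362, 550, 738, 926, 1114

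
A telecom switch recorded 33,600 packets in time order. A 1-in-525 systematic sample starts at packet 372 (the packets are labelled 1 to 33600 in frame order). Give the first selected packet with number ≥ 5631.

k = 525
Steps past start: ⌈(5631 − 372)/525⌉ = ⌈5259/525⌉ = 11
Selected packet: 372 + 11×525 = 6147

6147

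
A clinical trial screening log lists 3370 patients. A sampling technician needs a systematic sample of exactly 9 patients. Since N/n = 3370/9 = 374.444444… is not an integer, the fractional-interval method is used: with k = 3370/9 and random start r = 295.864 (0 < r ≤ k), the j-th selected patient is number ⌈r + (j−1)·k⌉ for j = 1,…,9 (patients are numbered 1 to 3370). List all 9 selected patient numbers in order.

j=1: r + 0k = 295.864 → ⌈·⌉ = 296
j=2: r + 1k = 670.308444… → ⌈·⌉ = 671
j=3: r + 2k = 1044.752888… → ⌈·⌉ = 1045
j=4: r + 3k = 1419.197333… → ⌈·⌉ = 1420
j=5: r + 4k = 1793.641777… → ⌈·⌉ = 1794
j=6: r + 5k = 2168.086222… → ⌈·⌉ = 2169
j=7: r + 6k = 2542.530666… → ⌈·⌉ = 2543
j=8: r + 7k = 2916.975111… → ⌈·⌉ = 2917
j=9: r + 8k = 3291.419555… → ⌈·⌉ = 3292

296, 671, 1045, 1420, 1794, 2169, 2543, 2917, 3292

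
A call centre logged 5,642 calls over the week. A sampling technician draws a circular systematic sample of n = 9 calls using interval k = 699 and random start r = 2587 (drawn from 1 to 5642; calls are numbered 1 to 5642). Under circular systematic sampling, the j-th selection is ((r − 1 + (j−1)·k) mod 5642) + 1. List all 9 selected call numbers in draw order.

2587, 3286, 3985, 4684, 5383, 440, 1139, 1838, 2537

Selection 1: 2587
Selection 2: 2587 + 699 = 3286
Selection 3: 3286 + 699 = 3985
Selection 4: 3985 + 699 = 4684
Selection 5: 4684 + 699 = 5383
Selection 6: 5383 + 699 = 6082 → 6082 − 5642 = 440
Selection 7: 440 + 699 = 1139
Selection 8: 1139 + 699 = 1838
Selection 9: 1838 + 699 = 2537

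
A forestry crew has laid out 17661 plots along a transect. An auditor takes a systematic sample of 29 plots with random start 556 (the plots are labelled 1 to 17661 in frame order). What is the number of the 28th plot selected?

16999

k = 17661/29 = 609
28th selection = r + (28−1)·k = 556 + 27×609 = 556 + 16443 = 16999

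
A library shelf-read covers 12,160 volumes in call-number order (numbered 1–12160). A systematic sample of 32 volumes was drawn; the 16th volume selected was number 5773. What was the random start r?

73

k = 12160/32 = 380
r = 5773 − (16−1)×380 = 5773 − 5700 = 73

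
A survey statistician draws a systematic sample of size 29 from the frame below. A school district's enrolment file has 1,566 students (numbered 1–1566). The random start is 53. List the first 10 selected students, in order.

53, 107, 161, 215, 269, 323, 377, 431, 485, 539

k = N/n = 1566/29 = 54
student 1: 53
student 2: 53 + 54 = 107
student 3: 107 + 54 = 161
student 4: 161 + 54 = 215
student 5: 215 + 54 = 269
student 6: 269 + 54 = 323
student 7: 323 + 54 = 377
student 8: 377 + 54 = 431
student 9: 431 + 54 = 485
student 10: 485 + 54 = 539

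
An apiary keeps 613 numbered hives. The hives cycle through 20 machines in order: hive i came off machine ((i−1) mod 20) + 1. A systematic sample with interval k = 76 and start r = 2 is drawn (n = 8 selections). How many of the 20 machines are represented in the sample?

Consecutive selections differ by k = 76, so their machine numbers differ by 76 mod 20 = 16.
gcd(76, 20) = 4, so the sample visits 20/4 = 5 distinct residues mod 20.
Start 2 is machine 2; the machines hit are 2, 6, 10, 14, 18.

5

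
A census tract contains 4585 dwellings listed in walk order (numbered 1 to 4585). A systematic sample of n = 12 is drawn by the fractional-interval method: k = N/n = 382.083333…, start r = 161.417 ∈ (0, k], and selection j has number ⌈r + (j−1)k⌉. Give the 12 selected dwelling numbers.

162, 544, 926, 1308, 1690, 2072, 2454, 2837, 3219, 3601, 3983, 4365

j=1: r + 0k = 161.417 → ⌈·⌉ = 162
j=2: r + 1k = 543.500333… → ⌈·⌉ = 544
j=3: r + 2k = 925.583666… → ⌈·⌉ = 926
j=4: r + 3k = 1307.667 → ⌈·⌉ = 1308
j=5: r + 4k = 1689.750333… → ⌈·⌉ = 1690
j=6: r + 5k = 2071.833666… → ⌈·⌉ = 2072
j=7: r + 6k = 2453.917 → ⌈·⌉ = 2454
j=8: r + 7k = 2836.000333… → ⌈·⌉ = 2837
j=9: r + 8k = 3218.083666… → ⌈·⌉ = 3219
j=10: r + 9k = 3600.167 → ⌈·⌉ = 3601
j=11: r + 10k = 3982.250333… → ⌈·⌉ = 3983
j=12: r + 11k = 4364.333666… → ⌈·⌉ = 4365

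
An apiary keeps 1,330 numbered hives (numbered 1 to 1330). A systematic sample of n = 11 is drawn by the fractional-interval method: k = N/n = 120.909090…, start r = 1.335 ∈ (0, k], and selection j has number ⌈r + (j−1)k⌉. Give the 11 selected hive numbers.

2, 123, 244, 365, 485, 606, 727, 848, 969, 1090, 1211

j=1: r + 0k = 1.335 → ⌈·⌉ = 2
j=2: r + 1k = 122.244090… → ⌈·⌉ = 123
j=3: r + 2k = 243.153181… → ⌈·⌉ = 244
j=4: r + 3k = 364.062272… → ⌈·⌉ = 365
j=5: r + 4k = 484.971363… → ⌈·⌉ = 485
j=6: r + 5k = 605.880454… → ⌈·⌉ = 606
j=7: r + 6k = 726.789545… → ⌈·⌉ = 727
j=8: r + 7k = 847.698636… → ⌈·⌉ = 848
j=9: r + 8k = 968.607727… → ⌈·⌉ = 969
j=10: r + 9k = 1089.516818… → ⌈·⌉ = 1090
j=11: r + 10k = 1210.425909… → ⌈·⌉ = 1211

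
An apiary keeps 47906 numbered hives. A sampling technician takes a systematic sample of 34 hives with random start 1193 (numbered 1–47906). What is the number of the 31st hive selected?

k = 47906/34 = 1409
31st selection = r + (31−1)·k = 1193 + 30×1409 = 1193 + 42270 = 43463

43463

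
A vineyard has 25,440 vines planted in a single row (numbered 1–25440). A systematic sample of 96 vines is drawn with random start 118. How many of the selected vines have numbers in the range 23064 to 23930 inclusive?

3

k = 25440/96 = 265
First selection ≥ 23064: 118 + ⌈(23064−118)/265⌉·265 = 118 + 87×265 = 23173
Last selection ≤ 23930: 118 + ⌊(23930−118)/265⌋·265 = 118 + 89×265 = 23703
Count = 89 − 87 + 1 = 3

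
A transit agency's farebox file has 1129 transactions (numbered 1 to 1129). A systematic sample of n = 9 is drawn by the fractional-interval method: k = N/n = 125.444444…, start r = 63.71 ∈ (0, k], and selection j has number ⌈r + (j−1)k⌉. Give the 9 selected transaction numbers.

j=1: r + 0k = 63.71 → ⌈·⌉ = 64
j=2: r + 1k = 189.154444… → ⌈·⌉ = 190
j=3: r + 2k = 314.598888… → ⌈·⌉ = 315
j=4: r + 3k = 440.043333… → ⌈·⌉ = 441
j=5: r + 4k = 565.487777… → ⌈·⌉ = 566
j=6: r + 5k = 690.932222… → ⌈·⌉ = 691
j=7: r + 6k = 816.376666… → ⌈·⌉ = 817
j=8: r + 7k = 941.821111… → ⌈·⌉ = 942
j=9: r + 8k = 1067.265555… → ⌈·⌉ = 1068

64, 190, 315, 441, 566, 691, 817, 942, 1068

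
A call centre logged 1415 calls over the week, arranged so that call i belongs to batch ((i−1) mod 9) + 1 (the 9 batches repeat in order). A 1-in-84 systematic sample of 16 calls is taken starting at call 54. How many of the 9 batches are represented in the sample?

Consecutive selections differ by k = 84, so their batch numbers differ by 84 mod 9 = 3.
gcd(84, 9) = 3, so the sample visits 9/3 = 3 distinct residues mod 9.
Start 54 is batch 9; the batches hit are 3, 6, 9.

3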